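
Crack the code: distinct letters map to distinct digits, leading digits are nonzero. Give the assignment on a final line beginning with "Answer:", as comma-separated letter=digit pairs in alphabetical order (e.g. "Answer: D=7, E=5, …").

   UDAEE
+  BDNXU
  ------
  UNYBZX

Step 1. [col 1: E + U ≡ X (mod 10)] no forcing yet in column 1 (carry-in 0); X=7 is free and consistent — try it ⇒ X=7.
Step 2. [col 1: E + U ≡ X (mod 10)] no forcing yet in column 1 (carry-in 0); U=1 is free and consistent — try it ⇒ U=1.
Step 3. [col 1: E + U ≡ X (mod 10)] column 1 reads E+U+carry(0)=X with U=1, X=7; with digits 1,7 already taken and all letters distinct, the only value for E is 6. So E=6.
Step 4. [col 2: E + X ≡ Z (mod 10)] column 2 reads E+X+carry(0)=Z with E=6, X=7; with digits 1,6,7 already taken and all letters distinct, the only value for Z is 3. So Z=3.
Step 5. [col 3: A + N ≡ B (mod 10)] several values work for B in column 3 (A + N ≡ B (mod 10), carry-in 1); try B=9 ⇒ B=9.
Step 6. [col 3: A + N ≡ B (mod 10)] column 3 (A + N ≡ B (mod 10), carry-in 1) doesn't pin A yet; pick A=8 and continue. So A=8.
Step 7. [col 3: A + N ≡ B (mod 10)] column 3 reads A+N+carry(1)=B with A=8, B=9; with digits 1,3,6,7,8,9 already taken and all letters distinct, the only value for N is 0. So N=0.
Step 8. [col 4: D + D ≡ Y (mod 10)] column 4: given nothing yet, carry-in 0, and digits 0,1,3,6,7,8,9 already taken and all letters distinct, D+D≡Y (mod 10) forces D=2. So D=2.
Step 9. [col 4: D + D ≡ Y (mod 10)] in column 4 we have D+D≡Y with carry-in 0; given D=2 and digits 0,1,2,3,6,7,8,9 already taken and all letters distinct, that pins Y to 4, so Y=4.

Answer: A=8, B=9, D=2, E=6, N=0, U=1, X=7, Y=4, Z=3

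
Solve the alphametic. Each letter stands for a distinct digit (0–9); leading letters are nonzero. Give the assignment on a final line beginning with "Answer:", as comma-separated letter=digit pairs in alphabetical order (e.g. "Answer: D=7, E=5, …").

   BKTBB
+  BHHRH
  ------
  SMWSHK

Step 1. [col 1: B + H ≡ K (mod 10)] column 1 (B + H ≡ K (mod 10), carry-in 0) doesn't pin H yet; pick H=6 and continue. So H=6.
Step 2. [col 1: B + H ≡ K (mod 10)] several values work for K in column 1 (B + H ≡ K (mod 10), carry-in 0); try K=3. So K=3.
Step 3. [S] adding two 5-digit numbers gives at most 5+1 digits, and here it does — S is that final carry and must be 1, so S=1.
Step 4. [col 1: B + H ≡ K (mod 10)] from column 1 (H=6, K=3, carry-in 0, digits 1,3,6 already taken and all letters distinct): B must equal 7, so B=7.
Step 5. [col 2: B + R ≡ H (mod 10)] from column 2 (B=7, H=6, carry-in 1, digits 1,3,6,7 already taken and all letters distinct): R must equal 8. So R=8.
Step 6. [col 3: T + H ≡ S (mod 10)] column 3 reads T+H+carry(1)=S with H=6, S=1; with digits 1,3,6,7,8 already taken and all letters distinct, the only value for T is 4, so T=4.
Step 7. [col 4: K + H ≡ W (mod 10)] in column 4 we have K+H≡W with carry-in 1; given K=3, H=6 and digits 1,3,4,6,7,8 already taken and all letters distinct, that pins W to 0, so W=0.
Step 8. [col 5: B + B ≡ M (mod 10)] from column 5 (B=7, carry-in 1, digits 0,1,3,4,6,7,8 already taken and all letters distinct): M must equal 5. So M=5.

Answer: B=7, H=6, K=3, M=5, R=8, S=1, T=4, W=0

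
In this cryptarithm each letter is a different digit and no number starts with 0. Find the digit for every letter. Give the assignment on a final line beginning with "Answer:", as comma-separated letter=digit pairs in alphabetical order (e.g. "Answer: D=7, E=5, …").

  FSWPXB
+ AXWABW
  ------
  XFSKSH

Step 1. [col 1: B + W ≡ H (mod 10)] no forcing yet in column 1 (carry-in 0); B=7 is free and consistent — try it. So B=7.
Step 2. [col 1: B + W ≡ H (mod 10)] no forcing yet in column 1 (carry-in 0); H=9 is free and consistent — try it, so H=9.
Step 3. [col 1: B + W ≡ H (mod 10)] column 1 reads B+W+carry(0)=H with B=7, H=9; with digits 7,9 already taken and all letters distinct, the only value for W is 2. So W=2.
Step 4. [col 2: X + B ≡ S (mod 10)] several values work for X in column 2 (X + B ≡ S (mod 10), carry-in 0); try X=8. So X=8.
Step 5. [col 2: X + B ≡ S (mod 10)] column 2: given X=8, B=7, carry-in 0, and digits 2,7,8,9 already taken and all letters distinct, X+B≡S (mod 10) forces S=5, so S=5.
Step 6. [col 3: P + A ≡ K (mod 10)] no forcing yet in column 3 (carry-in 1); A=4 is free and consistent — try it, so A=4.
Step 7. [col 3: P + A ≡ K (mod 10)] P=6 is one option consistent with column 3 (P + A ≡ K (mod 10), carry-in 1) — take it ⇒ P=6.
Step 8. [col 3: P + A ≡ K (mod 10)] in column 3 we have P+A≡K with carry-in 1; given P=6, A=4 and digits 2,4,5,6,7,8,9 already taken and all letters distinct, that pins K to 1 ⇒ K=1.
Step 9. [col 5: S + X ≡ F (mod 10)] in column 5 we have S+X≡F with carry-in 0; given S=5, X=8 and digits 1,2,4,5,6,7,8,9 already taken and all letters distinct, that pins F to 3 ⇒ F=3.

Answer: A=4, B=7, F=3, H=9, K=1, P=6, S=5, W=2, X=8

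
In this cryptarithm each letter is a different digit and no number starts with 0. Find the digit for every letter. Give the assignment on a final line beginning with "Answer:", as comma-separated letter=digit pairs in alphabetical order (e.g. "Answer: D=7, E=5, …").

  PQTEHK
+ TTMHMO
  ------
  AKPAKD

Step 1. [col 1: K + O ≡ D (mod 10)] several values work for K in column 1 (K + O ≡ D (mod 10), carry-in 0); try K=3 ⇒ K=3.
Step 2. [col 1: K + O ≡ D (mod 10)] several values work for D in column 1 (K + O ≡ D (mod 10), carry-in 0); try D=2. So D=2.
Step 3. [col 1: K + O ≡ D (mod 10)] from column 1 (K=3, D=2, carry-in 0, digits 2,3 already taken and all letters distinct): O must equal 9 ⇒ O=9.
Step 4. [col 2: H + M ≡ K (mod 10)] no forcing yet in column 2 (carry-in 1); M=7 is free and consistent — try it ⇒ M=7.
Step 5. [col 2: H + M ≡ K (mod 10)] column 2: given M=7, K=3, carry-in 1, and digits 2,3,7,9 already taken and all letters distinct, H+M≡K (mod 10) forces H=5. So H=5.
Step 6. [col 3: E + H ≡ A (mod 10)] column 3 (E + H ≡ A (mod 10), carry-in 1) doesn't pin A yet; pick A=6 and continue. So A=6.
Step 7. [col 3: E + H ≡ A (mod 10)] column 3: given H=5, A=6, carry-in 1, and digits 2,3,5,6,7,9 already taken and all letters distinct, E+H≡A (mod 10) forces E=0 ⇒ E=0.
Step 8. [col 4: T + M ≡ P (mod 10)] several values work for T in column 4 (T + M ≡ P (mod 10), carry-in 0); try T=4 ⇒ T=4.
Step 9. [col 4: T + M ≡ P (mod 10)] from column 4 (T=4, M=7, carry-in 0, digits 0,2,3,4,5,6,7,9 already taken and all letters distinct): P must equal 1. So P=1.
Step 10. [col 5: Q + T ≡ K (mod 10)] from column 5 (T=4, K=3, carry-in 1, digits 0,1,2,3,4,5,6,7,9 already taken and all letters distinct): Q must equal 8, so Q=8.

Answer: A=6, D=2, E=0, H=5, K=3, M=7, O=9, P=1, Q=8, T=4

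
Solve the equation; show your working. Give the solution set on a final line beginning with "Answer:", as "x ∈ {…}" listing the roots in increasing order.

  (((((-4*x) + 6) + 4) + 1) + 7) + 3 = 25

Step 1. [(((((-4*x) + 6) + 4) + 1) + 7) + 3 = 25] +3 is outermost — subtract 3 both sides, so sub: ((((-4*x) + 6) + 4) + 1) + 7 = 22.
Step 2. [((((-4*x) + 6) + 4) + 1) + 7 = 22] subtract 7: x sits inside (… + 7), so sub: (((-4*x) + 6) + 4) + 1 = 15.
Step 3. [(((-4*x) + 6) + 4) + 1 = 15] the outer +1 inverts by subtracting 1 ⇒ sub: ((-4*x) + 6) + 4 = 14.
Step 4. [((-4*x) + 6) + 4 = 14] subtract 4: x sits inside (… + 4). So sub: (-4*x) + 6 = 10.
Step 5. [(-4*x) + 6 = 10] +6 is outermost — subtract 6 both sides, so sub: -4*x = 4.
Step 6. [-4*x = 4] divide by the outer -4. So div: x = -1.

Answer: x ∈ {-1}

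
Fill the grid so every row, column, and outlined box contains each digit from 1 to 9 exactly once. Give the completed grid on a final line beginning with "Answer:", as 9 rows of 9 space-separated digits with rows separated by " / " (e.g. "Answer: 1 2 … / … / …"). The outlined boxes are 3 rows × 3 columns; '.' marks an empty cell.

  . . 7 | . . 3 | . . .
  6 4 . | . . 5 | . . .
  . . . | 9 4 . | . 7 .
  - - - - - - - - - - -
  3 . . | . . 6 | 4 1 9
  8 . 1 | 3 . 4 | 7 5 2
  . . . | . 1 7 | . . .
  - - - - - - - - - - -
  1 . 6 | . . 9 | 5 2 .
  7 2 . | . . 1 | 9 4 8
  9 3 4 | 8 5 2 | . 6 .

Step 1. [r7c9∈{3,7}] across box 9, 3 lands solely at r7c9 ⇒ r7c9=3.
Step 2. [r2c9∈{1}] r2c9 has the single candidate 1. So r2c9=1.
Step 3. [r3c6∈{8}] only 8 remains possible at r3c6. So r3c6=8.
Step 4. [r2c3∈{2,3,8,9}] r2c3 is the only open cell in col 3 admitting 8. So r2c3=8.
Step 5. [r1c2∈{1,5,9}] box 1 places 9 nowhere but r1c2. So r1c2=9.
Step 6. [r6c9∈{6}] nothing but 6 survives at r6c9. So r6c9=6.
Step 7. [r6c2∈{5}] r6c2's peers cover all but 5. So r6c2=5.
Step 8. [r6c4∈{2}] r6c4 has the single candidate 2 ⇒ r6c4=2.
Step 9. [r3c7∈{2,3,6}] row 3 places 6 nowhere but r3c7, so r3c7=6.
Step 10. [r3c9∈{5}] r3c9 has the single candidate 5, so r3c9=5.
Step 11. [r3c1∈{2}] only 2 remains possible at r3c1. So r3c1=2.
Step 12. [r1c8∈{8}] only 8 remains possible at r1c8, so r1c8=8.
Step 13. [r7c5∈{7}] r7c5's peers cover all but 7, so r7c5=7.
Step 14. [r6c8∈{3}] nothing but 3 survives at r6c8, so r6c8=3.
Step 15. [r8c4∈{6}] r8c4 is down to just 6. So r8c4=6.
Step 16. [r2c5∈{2}] nothing but 2 survives at r2c5. So r2c5=2.
Step 17. [r7c2∈{8}] r7c2 has the single candidate 8. So r7c2=8.
Step 18. [r4c3∈{2}] only 2 remains possible at r4c3. So r4c3=2.
Step 19. [r3c2∈{1}] only 1 remains possible at r3c2, so r3c2=1.
Step 20. [r6c7∈{8}] nothing but 8 survives at r6c7. So r6c7=8.
Step 21. [r2c8∈{9}] only 9 remains possible at r2c8, so r2c8=9.
Step 22. [r2c4∈{7}] r2c4's peers cover all but 7, so r2c4=7.
Step 23. [r4c2∈{7}] r4c2 has the single candidate 7 ⇒ r4c2=7.
Step 24. [r1c1∈{5}] only 5 remains possible at r1c1, so r1c1=5.
Step 25. [r9c7∈{1}] only 1 remains possible at r9c7, so r9c7=1.
Step 26. [r6c1∈{4}] r6c1 has the single candidate 4. So r6c1=4.
Step 27. [r1c5∈{6}] only 6 remains possible at r1c5 ⇒ r1c5=6.
Step 28. [r5c2∈{6}] only 6 remains possible at r5c2, so r5c2=6.
Step 29. [r5c5∈{9}] nothing but 9 survives at r5c5, so r5c5=9.
Step 30. [r8c3∈{5}] only 5 remains possible at r8c3. So r8c3=5.
Step 31. [r4c5∈{8}] only 8 remains possible at r4c5 ⇒ r4c5=8.
Step 32. [r2c7∈{3}] r2c7 is down to just 3 ⇒ r2c7=3.
Step 33. [r8c5∈{3}] nothing but 3 survives at r8c5. So r8c5=3.
Step 34. [r6c3∈{9}] only 9 remains possible at r6c3. So r6c3=9.
Step 35. [r3c3∈{3}] nothing but 3 survives at r3c3. So r3c3=3.
Step 36. [r7c4∈{4}] r7c4 has the single candidate 4 ⇒ r7c4=4.
Step 37. [r1c7∈{2}] only 2 remains possible at r1c7, so r1c7=2.
Step 38. [r4c4∈{5}] r4c4 is down to just 5 ⇒ r4c4=5.
Step 39. [r1c9∈{4}] r1c9 has the single candidate 4. So r1c9=4.
Step 40. [r1c4∈{1}] only 1 remains possible at r1c4. So r1c4=1.
Step 41. [r9c9∈{7}] r9c9 has the single candidate 7 ⇒ r9c9=7.

Answer: 5 9 7 1 6 3 2 8 4 / 6 4 8 7 2 5 3 9 1 / 2 1 3 9 4 8 6 7 5 / 3 7 2 5 8 6 4 1 9 / 8 6 1 3 9 4 7 5 2 / 4 5 9 2 1 7 8 3 6 / 1 8 6 4 7 9 5 2 3 / 7 2 5 6 3 1 9 4 8 / 9 3 4 8 5 2 1 6 7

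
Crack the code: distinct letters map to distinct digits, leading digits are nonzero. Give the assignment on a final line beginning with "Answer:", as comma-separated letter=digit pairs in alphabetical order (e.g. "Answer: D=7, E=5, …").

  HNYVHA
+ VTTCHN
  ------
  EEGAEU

Step 1. [col 1: A + N ≡ U (mod 10)] N=1 is one option consistent with column 1 (A + N ≡ U (mod 10), carry-in 0) — take it. So N=1.
Step 2. [col 1: A + N ≡ U (mod 10)] A=9 is one option consistent with column 1 (A + N ≡ U (mod 10), carry-in 0) — take it, so A=9.
Step 3. [col 1: A + N ≡ U (mod 10)] in column 1 we have A+N≡U with carry-in 0; given A=9, N=1 and digits 1,9 already taken and all letters distinct, that pins U to 0. So U=0.
Step 4. [col 2: H + H ≡ E (mod 10)] no forcing yet in column 2 (carry-in 1); H=3 is free and consistent — try it. So H=3.
Step 5. [col 2: H + H ≡ E (mod 10)] column 2 reads H+H+carry(1)=E with H=3; with digits 0,1,3,9 already taken and all letters distinct, the only value for E is 7, so E=7.
Step 6. [col 3: V + C ≡ A (mod 10)] column 3 (V + C ≡ A (mod 10), carry-in 0) doesn't pin V yet; pick V=4 and continue, so V=4.
Step 7. [col 3: V + C ≡ A (mod 10)] in column 3 we have V+C≡A with carry-in 0; given V=4, A=9 and digits 0,1,3,4,7,9 already taken and all letters distinct, that pins C to 5, so C=5.
Step 8. [col 4: Y + T ≡ G (mod 10)] in column 4 we have Y+T≡G with carry-in 0; given nothing yet and digits 0,1,3,4,5,7,9 already taken and all letters distinct, that pins G to 8, so G=8.
Step 9. [col 4: Y + T ≡ G (mod 10)] no forcing yet in column 4 (carry-in 0); T=6 is free and consistent — try it, so T=6.
Step 10. [col 4: Y + T ≡ G (mod 10)] in column 4 we have Y+T≡G with carry-in 0; given T=6, G=8 and digits 0,1,3,4,5,6,7,8,9 already taken and all letters distinct, that pins Y to 2 ⇒ Y=2.

Answer: A=9, C=5, E=7, G=8, H=3, N=1, T=6, U=0, V=4, Y=2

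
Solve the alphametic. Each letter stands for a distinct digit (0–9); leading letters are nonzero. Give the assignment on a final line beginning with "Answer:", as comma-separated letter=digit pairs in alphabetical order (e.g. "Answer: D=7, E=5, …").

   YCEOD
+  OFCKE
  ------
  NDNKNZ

Step 1. [col 1: D + E ≡ Z (mod 10)] E=3 is one option consistent with column 1 (D + E ≡ Z (mod 10), carry-in 0) — take it, so E=3.
Step 2. [col 1: D + E ≡ Z (mod 10)] column 1 (D + E ≡ Z (mod 10), carry-in 0) doesn't pin Z yet; pick Z=7 and continue, so Z=7.
Step 3. [N] N is the leading digit of a 6-digit sum of two 5-digit numbers; the final carry is exactly 1. So N=1.
Step 4. [col 1: D + E ≡ Z (mod 10)] column 1 reads D+E+carry(0)=Z with E=3, Z=7; with digits 1,3,7 already taken and all letters distinct, the only value for D is 4, so D=4.
Step 5. [col 2: O + K ≡ N (mod 10)] column 2 (O + K ≡ N (mod 10), carry-in 0) doesn't pin K yet; pick K=6 and continue, so K=6.
Step 6. [col 2: O + K ≡ N (mod 10)] in column 2 we have O+K≡N with carry-in 0; given K=6, N=1 and digits 1,3,4,6,7 already taken and all letters distinct, that pins O to 5 ⇒ O=5.
Step 7. [col 3: E + C ≡ K (mod 10)] column 3: given E=3, K=6, carry-in 1, and digits 1,3,4,5,6,7 already taken and all letters distinct, E+C≡K (mod 10) forces C=2 ⇒ C=2.
Step 8. [col 4: C + F ≡ N (mod 10)] column 4: given C=2, N=1, carry-in 0, and digits 1,2,3,4,5,6,7 already taken and all letters distinct, C+F≡N (mod 10) forces F=9. So F=9.
Step 9. [col 5: Y + O ≡ D (mod 10)] in column 5 we have Y+O≡D with carry-in 1; given O=5, D=4 and digits 1,2,3,4,5,6,7,9 already taken and all letters distinct, that pins Y to 8. So Y=8.

Answer: C=2, D=4, E=3, F=9, K=6, N=1, O=5, Y=8, Z=7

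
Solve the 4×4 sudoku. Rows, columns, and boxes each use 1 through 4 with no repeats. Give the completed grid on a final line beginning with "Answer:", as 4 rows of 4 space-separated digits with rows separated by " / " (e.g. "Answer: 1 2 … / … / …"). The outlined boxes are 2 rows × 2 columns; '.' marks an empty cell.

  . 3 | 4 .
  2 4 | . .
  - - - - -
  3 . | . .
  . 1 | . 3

Step 1. [r2c4∈{1}] nothing but 1 survives at r2c4, so r2c4=1.
Step 2. [r4c3∈{2}] nothing but 2 survives at r4c3. So r4c3=2.
Step 3. [r3c3∈{1}] r3c3 is down to just 1 ⇒ r3c3=1.
Step 4. [r4c1∈{4}] r4c1's peers cover all but 4 ⇒ r4c1=4.
Step 5. [r1c4∈{2}] r1c4 has the single candidate 2, so r1c4=2.
Step 6. [r3c4∈{4}] nothing but 4 survives at r3c4, so r3c4=4.
Step 7. [r3c2∈{2}] r3c2 has the single candidate 2 ⇒ r3c2=2.
Step 8. [r1c1∈{1}] nothing but 1 survives at r1c1, so r1c1=1.
Step 9. [r2c3∈{3}] only 3 remains possible at r2c3. So r2c3=3.

Answer: 1 3 4 2 / 2 4 3 1 / 3 2 1 4 / 4 1 2 3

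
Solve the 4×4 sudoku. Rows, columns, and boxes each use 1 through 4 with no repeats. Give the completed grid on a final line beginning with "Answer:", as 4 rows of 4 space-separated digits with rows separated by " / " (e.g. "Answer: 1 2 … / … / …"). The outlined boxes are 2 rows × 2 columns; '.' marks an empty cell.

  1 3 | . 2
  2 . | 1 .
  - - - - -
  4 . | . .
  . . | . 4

Step 1. [r4c2∈{1,2}] across row 4, 1 lands solely at r4c2, so r4c2=1.
Step 2. [r4c3∈{2,3}] across row 4, 2 lands solely at r4c3, so r4c3=2.
Step 3. [r3c4∈{1,3}] r3c4 is the only open cell in row 3 admitting 1. So r3c4=1.
Step 4. [r2c4∈{3}] only 3 remains possible at r2c4, so r2c4=3.
Step 5. [r1c3∈{4}] r1c3 has the single candidate 4. So r1c3=4.
Step 6. [r3c2∈{2}] r3c2 has the single candidate 2, so r3c2=2.
Step 7. [r3c3∈{3}] nothing but 3 survives at r3c3, so r3c3=3.
Step 8. [r4c1∈{3}] r4c1's peers cover all but 3. So r4c1=3.
Step 9. [r2c2∈{4}] nothing but 4 survives at r2c2. So r2c2=4.

Answer: 1 3 4 2 / 2 4 1 3 / 4 2 3 1 / 3 1 2 4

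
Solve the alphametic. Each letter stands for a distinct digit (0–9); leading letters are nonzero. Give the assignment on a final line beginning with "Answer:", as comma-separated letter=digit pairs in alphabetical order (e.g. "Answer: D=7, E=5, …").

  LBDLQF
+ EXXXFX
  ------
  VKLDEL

Step 1. [col 1: F + X ≡ L (mod 10)] several values work for F in column 1 (F + X ≡ L (mod 10), carry-in 0); try F=3. So F=3.
Step 2. [col 1: F + X ≡ L (mod 10)] no forcing yet in column 1 (carry-in 0); X=4 is free and consistent — try it ⇒ X=4.
Step 3. [col 1: F + X ≡ L (mod 10)] from column 1 (F=3, X=4, carry-in 0, digits 3,4 already taken and all letters distinct): L must equal 7. So L=7.
Step 4. [col 2: Q + F ≡ E (mod 10)] column 2 (Q + F ≡ E (mod 10), carry-in 0) doesn't pin E yet; pick E=1 and continue. So E=1.
Step 5. [col 2: Q + F ≡ E (mod 10)] from column 2 (F=3, E=1, carry-in 0, digits 1,3,4,7 already taken and all letters distinct): Q must equal 8. So Q=8.
Step 6. [col 3: L + X ≡ D (mod 10)] from column 3 (L=7, X=4, carry-in 1, digits 1,3,4,7,8 already taken and all letters distinct): D must equal 2, so D=2.
Step 7. [col 5: B + X ≡ K (mod 10)] several values work for B in column 5 (B + X ≡ K (mod 10), carry-in 0); try B=6, so B=6.
Step 8. [col 5: B + X ≡ K (mod 10)] column 5 reads B+X+carry(0)=K with B=6, X=4; with digits 1,2,3,4,6,7,8 already taken and all letters distinct, the only value for K is 0. So K=0.
Step 9. [col 6: L + E ≡ V (mod 10)] column 6 reads L+E+carry(1)=V with L=7, E=1; with digits 0,1,2,3,4,6,7,8 already taken and all letters distinct, the only value for V is 9 ⇒ V=9.

Answer: B=6, D=2, E=1, F=3, K=0, L=7, Q=8, V=9, X=4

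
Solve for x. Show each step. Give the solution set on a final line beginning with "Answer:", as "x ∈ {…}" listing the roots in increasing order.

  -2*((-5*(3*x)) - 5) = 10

Step 1. [-2*((-5*(3*x)) - 5) = 10] LHS = -2·(…); ÷-2 both sides, so div: (-5*(3*x)) - 5 = -5.
Step 2. [(-5*(3*x)) - 5 = -5] -5 | LHS and -5 | -5: pull -5 out, so factor: (3*x) + 1 = 1.
Step 3. [(3*x) + 1 = 1] +1 is outermost — subtract 1 both sides, so sub: 3*x = 0.
Step 4. [3*x = 0] 3 out front; divide by 3. So div: x = 0.

Answer: x ∈ {0}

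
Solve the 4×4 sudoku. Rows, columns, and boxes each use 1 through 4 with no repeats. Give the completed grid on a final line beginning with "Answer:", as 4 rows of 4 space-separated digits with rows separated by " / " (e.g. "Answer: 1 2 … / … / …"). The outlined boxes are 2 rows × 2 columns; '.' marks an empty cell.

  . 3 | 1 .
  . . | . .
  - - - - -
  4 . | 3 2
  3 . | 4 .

Step 1. [r2c2∈{1,2,4}] r2c2 is the only open cell in col 2 admitting 4. So r2c2=4.
Step 2. [r1c1∈{2}] nothing but 2 survives at r1c1 ⇒ r1c1=2.
Step 3. [r3c2∈{1}] r3c2's peers cover all but 1. So r3c2=1.
Step 4. [r4c2∈{2}] r4c2 is down to just 2. So r4c2=2.
Step 5. [r4c4∈{1}] r4c4's peers cover all but 1 ⇒ r4c4=1.
Step 6. [r2c3∈{2}] r2c3's peers cover all but 2, so r2c3=2.
Step 7. [r2c4∈{3}] nothing but 3 survives at r2c4. So r2c4=3.
Step 8. [r1c4∈{4}] only 4 remains possible at r1c4, so r1c4=4.
Step 9. [r2c1∈{1}] r2c1's peers cover all but 1. So r2c1=1.

Answer: 2 3 1 4 / 1 4 2 3 / 4 1 3 2 / 3 2 4 1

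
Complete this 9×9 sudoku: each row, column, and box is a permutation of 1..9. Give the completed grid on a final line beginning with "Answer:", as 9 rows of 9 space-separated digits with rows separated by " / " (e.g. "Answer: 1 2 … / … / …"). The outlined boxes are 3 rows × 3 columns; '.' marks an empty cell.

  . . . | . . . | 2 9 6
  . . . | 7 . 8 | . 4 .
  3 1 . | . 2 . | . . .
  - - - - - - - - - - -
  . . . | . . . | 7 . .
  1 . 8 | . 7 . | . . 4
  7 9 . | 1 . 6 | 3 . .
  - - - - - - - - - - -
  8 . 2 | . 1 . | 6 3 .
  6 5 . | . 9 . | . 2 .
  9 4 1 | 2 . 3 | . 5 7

Step 1. [r3c4∈{4,5,6,9}] col 4 places 6 nowhere but r3c4, so r3c4=6.
Step 2. [r6c8∈{8}] r6c8 has the single candidate 8, so r6c8=8.
Step 3. [r3c6∈{4,5,9}] box 2 places 9 nowhere but r3c6 ⇒ r3c6=9.
Step 4. [r3c3∈{4,5,7}] row 3 places 4 nowhere but r3c3 ⇒ r3c3=4.
Step 5. [r1c1∈{5}] r1c1 has the single candidate 5, so r1c1=5.
Step 6. [r6c5∈{4,5}] row 6 places 4 nowhere but r6c5 ⇒ r6c5=4.
Step 7. [r9c7∈{8}] nothing but 8 survives at r9c7. So r9c7=8.
Step 8. [r2c5∈{3,5}] in box 2, 5 fits only at r2c5, so r2c5=5.
Step 9. [r7c2∈{7}] r7c2 has the single candidate 7. So r7c2=7.
Step 10. [r5c7∈{5,9}] across col 7, 9 lands solely at r5c7 ⇒ r5c7=9.
Step 11. [r8c9∈{1}] r8c9 has the single candidate 1, so r8c9=1.
Step 12. [r4c4∈{3,5,8,9}] row 4 places 9 nowhere but r4c4. So r4c4=9.
Step 13. [r6c3∈{5}] only 5 remains possible at r6c3 ⇒ r6c3=5.
Step 14. [r4c9∈{2,5}] r4c9 is the only open cell in box 6 admitting 5 ⇒ r4c9=5.
Step 15. [r4c6∈{2}] nothing but 2 survives at r4c6. So r4c6=2.
Step 16. [r5c2∈{2,3,6}] across row 5, 2 lands solely at r5c2. So r5c2=2.
Step 17. [r5c4∈{3,5}] r5c4 is the only open cell in row 5 admitting 3, so r5c4=3.
Step 18. [r1c4∈{4}] r1c4's peers cover all but 4 ⇒ r1c4=4.
Step 19. [r2c2∈{6}] r2c2's peers cover all but 6. So r2c2=6.
Step 20. [r4c3∈{3,6}] across col 3, 6 lands solely at r4c3, so r4c3=6.
Step 21. [r7c6∈{4,5}] r7c6 is the only open cell in row 7 admitting 4. So r7c6=4.
Step 22. [r3c8∈{7}] r3c8's peers cover all but 7, so r3c8=7.
Step 23. [r4c2∈{3}] r4c2 has the single candidate 3. So r4c2=3.
Step 24. [r1c3∈{7}] r1c3 is down to just 7, so r1c3=7.
Step 25. [r1c2∈{8}] only 8 remains possible at r1c2 ⇒ r1c2=8.
Step 26. [r2c1∈{2}] nothing but 2 survives at r2c1. So r2c1=2.
Step 27. [r2c9∈{3}] r2c9 has the single candidate 3, so r2c9=3.
Step 28. [r2c3∈{9}] nothing but 9 survives at r2c3 ⇒ r2c3=9.
Step 29. [r8c7∈{4}] r8c7 is down to just 4. So r8c7=4.
Step 30. [r6c9∈{2}] nothing but 2 survives at r6c9, so r6c9=2.
Step 31. [r3c7∈{5}] nothing but 5 survives at r3c7, so r3c7=5.
Step 32. [r5c6∈{5}] r5c6 has the single candidate 5 ⇒ r5c6=5.
Step 33. [r1c5∈{3}] nothing but 3 survives at r1c5, so r1c5=3.
Step 34. [r7c9∈{9}] r7c9's peers cover all but 9, so r7c9=9.
Step 35. [r8c6∈{7}] r8c6 is down to just 7 ⇒ r8c6=7.
Step 36. [r3c9∈{8}] r3c9's peers cover all but 8. So r3c9=8.
Step 37. [r1c6∈{1}] only 1 remains possible at r1c6 ⇒ r1c6=1.
Step 38. [r8c3∈{3}] nothing but 3 survives at r8c3. So r8c3=3.
Step 39. [r8c4∈{8}] r8c4's peers cover all but 8, so r8c4=8.
Step 40. [r4c1∈{4}] r4c1 has the single candidate 4, so r4c1=4.
Step 41. [r4c5∈{8}] nothing but 8 survives at r4c5 ⇒ r4c5=8.
Step 42. [r5c8∈{6}] only 6 remains possible at r5c8. So r5c8=6.
Step 43. [r7c4∈{5}] nothing but 5 survives at r7c4, so r7c4=5.
Step 44. [r4c8∈{1}] r4c8 is down to just 1. So r4c8=1.
Step 45. [r2c7∈{1}] r2c7's peers cover all but 1 ⇒ r2c7=1.
Step 46. [r9c5∈{6}] only 6 remains possible at r9c5 ⇒ r9c5=6.

Answer: 5 8 7 4 3 1 2 9 6 / 2 6 9 7 5 8 1 4 3 / 3 1 4 6 2 9 5 7 8 / 4 3 6 9 8 2 7 1 5 / 1 2 8 3 7 5 9 6 4 / 7 9 5 1 4 6 3 8 2 / 8 7 2 5 1 4 6 3 9 / 6 5 3 8 9 7 4 2 1 / 9 4 1 2 6 3 8 5 7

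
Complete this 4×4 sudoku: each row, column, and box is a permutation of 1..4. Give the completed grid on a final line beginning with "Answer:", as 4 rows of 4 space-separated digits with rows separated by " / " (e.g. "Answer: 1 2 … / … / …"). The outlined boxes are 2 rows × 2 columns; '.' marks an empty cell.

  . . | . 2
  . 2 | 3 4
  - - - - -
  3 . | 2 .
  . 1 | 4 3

Step 1. [r1c1∈{1,4}] in col 1, 4 fits only at r1c1 ⇒ r1c1=4.
Step 2. [r4c1∈{2}] r4c1 is down to just 2. So r4c1=2.
Step 3. [r3c2∈{4}] r3c2 is down to just 4, so r3c2=4.
Step 4. [r1c3∈{1}] r1c3 is down to just 1, so r1c3=1.
Step 5. [r3c4∈{1}] nothing but 1 survives at r3c4 ⇒ r3c4=1.
Step 6. [r2c1∈{1}] r2c1 is down to just 1. So r2c1=1.
Step 7. [r1c2∈{3}] r1c2's peers cover all but 3. So r1c2=3.

Answer: 4 3 1 2 / 1 2 3 4 / 3 4 2 1 / 2 1 4 3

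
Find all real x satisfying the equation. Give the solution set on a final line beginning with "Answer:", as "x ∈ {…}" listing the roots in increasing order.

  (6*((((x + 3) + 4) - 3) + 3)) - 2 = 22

Step 1. [(6*((((x + 3) + 4) - 3) + 3)) - 2 = 22] the outer -2 inverts by adding 2, so sub: 6*((((x + 3) + 4) - 3) + 3) = 24.
Step 2. [6*((((x + 3) + 4) - 3) + 3) = 24] 6·(inner) — divide through by 6. So div: (((x + 3) + 4) - 3) + 3 = 4.
Step 3. [(((x + 3) + 4) - 3) + 3 = 4] subtract 3: x sits inside (… + 3) ⇒ sub: ((x + 3) + 4) - 3 = 1.
Step 4. [((x + 3) + 4) - 3 = 1] the outer -3 inverts by adding 3 ⇒ sub: (x + 3) + 4 = 4.
Step 5. [(x + 3) + 4 = 4] the outer +4 inverts by subtracting 4. So sub: x + 3 = 0.
Step 6. [x + 3 = 0] subtract 3: x sits inside (… + 3), so sub: x = -3.

Answer: x ∈ {-3}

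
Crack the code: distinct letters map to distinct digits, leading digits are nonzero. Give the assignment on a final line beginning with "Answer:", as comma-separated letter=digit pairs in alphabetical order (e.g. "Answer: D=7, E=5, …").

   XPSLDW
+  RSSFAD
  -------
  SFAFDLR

Step 1. [col 1: W + D ≡ R (mod 10)] D=3 is one option consistent with column 1 (W + D ≡ R (mod 10), carry-in 0) — take it, so D=3.
Step 2. [col 1: W + D ≡ R (mod 10)] several values work for W in column 1 (W + D ≡ R (mod 10), carry-in 0); try W=5. So W=5.
Step 3. [S] the sum has 7 digits but both addends have 6; that extra leading digit S is the final carry, namely 1, so S=1.
Step 4. [col 1: W + D ≡ R (mod 10)] in column 1 we have W+D≡R with carry-in 0; given W=5, D=3 and digits 1,3,5 already taken and all letters distinct, that pins R to 8 ⇒ R=8.
Step 5. [col 2: D + A ≡ L (mod 10)] L=0 is one option consistent with column 2 (D + A ≡ L (mod 10), carry-in 0) — take it. So L=0.
Step 6. [col 2: D + A ≡ L (mod 10)] column 2 reads D+A+carry(0)=L with D=3, L=0; with digits 0,1,3,5,8 already taken and all letters distinct, the only value for A is 7 ⇒ A=7.
Step 7. [col 3: L + F ≡ D (mod 10)] in column 3 we have L+F≡D with carry-in 1; given L=0, D=3 and digits 0,1,3,5,7,8 already taken and all letters distinct, that pins F to 2. So F=2.
Step 8. [col 5: P + S ≡ A (mod 10)] in column 5 we have P+S≡A with carry-in 0; given S=1, A=7 and digits 0,1,2,3,5,7,8 already taken and all letters distinct, that pins P to 6, so P=6.
Step 9. [col 6: X + R ≡ F (mod 10)] column 6: given R=8, F=2, carry-in 0, and digits 0,1,2,3,5,6,7,8 already taken and all letters distinct, X+R≡F (mod 10) forces X=4. So X=4.

Answer: A=7, D=3, F=2, L=0, P=6, R=8, S=1, W=5, X=4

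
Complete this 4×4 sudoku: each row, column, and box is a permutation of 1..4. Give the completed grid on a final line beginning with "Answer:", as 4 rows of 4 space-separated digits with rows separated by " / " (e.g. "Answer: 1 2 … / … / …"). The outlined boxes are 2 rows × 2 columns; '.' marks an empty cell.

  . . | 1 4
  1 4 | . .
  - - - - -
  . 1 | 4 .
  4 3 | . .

Step 1. [r4c3∈{2}] r4c3 is down to just 2, so r4c3=2.
Step 2. [r2c4∈{2,3}] r2c4 is the only open cell in row 2 admitting 2, so r2c4=2.
Step 3. [r1c2∈{2}] only 2 remains possible at r1c2, so r1c2=2.
Step 4. [r3c1∈{2}] r3c1's peers cover all but 2, so r3c1=2.
Step 5. [r1c1∈{3}] r1c1 has the single candidate 3 ⇒ r1c1=3.
Step 6. [r2c3∈{3}] r2c3 is down to just 3. So r2c3=3.
Step 7. [r4c4∈{1}] only 1 remains possible at r4c4 ⇒ r4c4=1.
Step 8. [r3c4∈{3}] r3c4's peers cover all but 3, so r3c4=3.

Answer: 3 2 1 4 / 1 4 3 2 / 2 1 4 3 / 4 3 2 1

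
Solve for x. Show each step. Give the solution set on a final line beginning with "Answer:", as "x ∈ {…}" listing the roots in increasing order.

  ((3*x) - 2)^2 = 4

Step 1. [((3*x) - 2)^2 = 4] LHS squared, RHS 4 ≥ 0: apply √ (±), so sqrt: (3*x) - 2 = 2 or -2.
Step 2. [(3*x) - 2 = 2 or -2] -2 is outermost — add 2 both sides. So sub: 3*x = 4 or 0.
Step 3. [3*x = 4 or 0] divide by the outer 3, so div: x = 4/3 or 0.

Answer: x ∈ {0, 4/3}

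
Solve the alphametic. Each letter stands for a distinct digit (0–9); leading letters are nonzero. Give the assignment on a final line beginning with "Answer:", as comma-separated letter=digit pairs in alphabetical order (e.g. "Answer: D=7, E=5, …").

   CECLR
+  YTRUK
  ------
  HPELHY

Step 1. [col 1: R + K ≡ Y (mod 10)] Y=9 is one option consistent with column 1 (R + K ≡ Y (mod 10), carry-in 0) — take it. So Y=9.
Step 2. [col 1: R + K ≡ Y (mod 10)] R=2 is one option consistent with column 1 (R + K ≡ Y (mod 10), carry-in 0) — take it, so R=2.
Step 3. [H] adding two 5-digit numbers gives at most 5+1 digits, and here it does — H is that final carry and must be 1. So H=1.
Step 4. [col 1: R + K ≡ Y (mod 10)] in column 1 we have R+K≡Y with carry-in 0; given R=2, Y=9 and digits 1,2,9 already taken and all letters distinct, that pins K to 7. So K=7.
Step 5. [col 2: L + U ≡ H (mod 10)] no forcing yet in column 2 (carry-in 0); U=3 is free and consistent — try it ⇒ U=3.
Step 6. [col 2: L + U ≡ H (mod 10)] in column 2 we have L+U≡H with carry-in 0; given U=3, H=1 and digits 1,2,3,7,9 already taken and all letters distinct, that pins L to 8. So L=8.
Step 7. [col 3: C + R ≡ L (mod 10)] in column 3 we have C+R≡L with carry-in 1; given R=2, L=8 and digits 1,2,3,7,8,9 already taken and all letters distinct, that pins C to 5 ⇒ C=5.
Step 8. [col 4: E + T ≡ E (mod 10)] column 4: given nothing yet, carry-in 0, and digits 1,2,3,5,7,8,9 already taken and all letters distinct, E+T≡E (mod 10) forces T=0. So T=0.
Step 9. [col 4: E + T ≡ E (mod 10)] column 4 (E + T ≡ E (mod 10), carry-in 0) doesn't pin E yet; pick E=6 and continue ⇒ E=6.
Step 10. [col 5: C + Y ≡ P (mod 10)] column 5 reads C+Y+carry(0)=P with C=5, Y=9; with digits 0,1,2,3,5,6,7,8,9 already taken and all letters distinct, the only value for P is 4, so P=4.

Answer: C=5, E=6, H=1, K=7, L=8, P=4, R=2, T=0, U=3, Y=9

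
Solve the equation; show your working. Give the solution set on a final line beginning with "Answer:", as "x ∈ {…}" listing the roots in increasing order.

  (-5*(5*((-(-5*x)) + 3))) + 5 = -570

Step 1. [(-5*(5*((-(-5*x)) + 3))) + 5 = -570] 5 comes off first (subtract 5), so sub: -5*(5*((-(-5*x)) + 3)) = -575.
Step 2. [-5*(5*((-(-5*x)) + 3)) = -575] -5 out front; divide by -5 ⇒ div: 5*((-(-5*x)) + 3) = 115.
Step 3. [5*((-(-5*x)) + 3) = 115] divide by the outer 5 ⇒ div: (-(-5*x)) + 3 = 23.
Step 4. [(-(-5*x)) + 3 = 23] +3 is outermost — subtract 3 both sides. So sub: -(-5*x) = 20.
Step 5. [-(-5*x) = 20] LHS negated; negate both sides. So neg: -5*x = -20.
Step 6. [-5*x = -20] LHS = -5·(…); ÷-5 both sides ⇒ div: x = 4.

Answer: x ∈ {4}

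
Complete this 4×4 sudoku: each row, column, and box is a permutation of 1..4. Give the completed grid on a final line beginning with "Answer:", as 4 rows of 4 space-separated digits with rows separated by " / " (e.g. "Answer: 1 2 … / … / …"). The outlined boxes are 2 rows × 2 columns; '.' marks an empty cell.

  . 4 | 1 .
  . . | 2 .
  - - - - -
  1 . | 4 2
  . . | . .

Step 1. [r2c1∈{3}] r2c1 has the single candidate 3 ⇒ r2c1=3.
Step 2. [r4c3∈{3}] r4c3 is down to just 3, so r4c3=3.
Step 3. [r4c1∈{2,4}] row 4 places 4 nowhere but r4c1, so r4c1=4.
Step 4. [r4c4∈{1}] r4c4 has the single candidate 1, so r4c4=1.
Step 5. [r3c2∈{3}] r3c2 is down to just 3, so r3c2=3.
Step 6. [r4c2∈{2}] r4c2 is down to just 2 ⇒ r4c2=2.
Step 7. [r2c4∈{4}] only 4 remains possible at r2c4. So r2c4=4.
Step 8. [r1c1∈{2}] nothing but 2 survives at r1c1. So r1c1=2.
Step 9. [r2c2∈{1}] r2c2 has the single candidate 1. So r2c2=1.
Step 10. [r1c4∈{3}] nothing but 3 survives at r1c4. So r1c4=3.

Answer: 2 4 1 3 / 3 1 2 4 / 1 3 4 2 / 4 2 3 1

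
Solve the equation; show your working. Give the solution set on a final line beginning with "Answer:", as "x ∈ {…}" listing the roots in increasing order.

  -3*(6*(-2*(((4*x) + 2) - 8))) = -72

Step 1. [-3*(6*(-2*(((4*x) + 2) - 8))) = -72] leading coefficient -3: divide by -3. So div: 6*(-2*(((4*x) + 2) - 8)) = 24.
Step 2. [6*(-2*(((4*x) + 2) - 8)) = 24] LHS = 6·(…); ÷6 both sides, so div: -2*(((4*x) + 2) - 8) = 4.
Step 3. [-2*(((4*x) + 2) - 8) = 4] -2 out front; divide by -2, so div: ((4*x) + 2) - 8 = -2.
Step 4. [((4*x) + 2) - 8 = -2] peel the -8: add 8 from each side. So sub: (4*x) + 2 = 6.
Step 5. [(4*x) + 2 = 6] peel the +2: subtract 2 from each side, so sub: 4*x = 4.
Step 6. [4*x = 4] divide by the outer 4 ⇒ div: x = 1.

Answer: x ∈ {1}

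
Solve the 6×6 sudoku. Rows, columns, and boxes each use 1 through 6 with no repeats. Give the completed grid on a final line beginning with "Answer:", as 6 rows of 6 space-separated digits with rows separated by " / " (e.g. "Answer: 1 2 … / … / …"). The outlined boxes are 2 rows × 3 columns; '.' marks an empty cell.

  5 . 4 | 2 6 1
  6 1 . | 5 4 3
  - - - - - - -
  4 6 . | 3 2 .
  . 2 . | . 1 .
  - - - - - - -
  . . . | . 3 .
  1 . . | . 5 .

Step 1. [r5c1∈{2}] only 2 remains possible at r5c1, so r5c1=2.
Step 2. [r3c6∈{5}] r3c6 is down to just 5 ⇒ r3c6=5.
Step 3. [r5c4∈{1,4,6}] row 5 places 1 nowhere but r5c4. So r5c4=1.
Step 4. [r6c6∈{2,4,6}] r6c6 is the only open cell in row 6 admitting 2. So r6c6=2.
Step 5. [r5c2∈{4,5}] col 2 places 5 nowhere but r5c2. So r5c2=5.
Step 6. [r5c6∈{4,6}] in row 5, 4 fits only at r5c6 ⇒ r5c6=4.
Step 7. [r6c4∈{6}] r6c4's peers cover all but 6. So r6c4=6.
Step 8. [r6c3∈{3}] r6c3 is down to just 3 ⇒ r6c3=3.
Step 9. [r2c3∈{2}] nothing but 2 survives at r2c3. So r2c3=2.
Step 10. [r6c2∈{4}] r6c2 is down to just 4, so r6c2=4.
Step 11. [r5c3∈{6}] r5c3 is down to just 6, so r5c3=6.
Step 12. [r1c2∈{3}] r1c2 is down to just 3 ⇒ r1c2=3.
Step 13. [r3c3∈{1}] r3c3 has the single candidate 1, so r3c3=1.
Step 14. [r4c3∈{5}] r4c3's peers cover all but 5. So r4c3=5.
Step 15. [r4c6∈{6}] r4c6 has the single candidate 6. So r4c6=6.
Step 16. [r4c1∈{3}] r4c1's peers cover all but 3, so r4c1=3.
Step 17. [r4c4∈{4}] r4c4 has the single candidate 4 ⇒ r4c4=4.

Answer: 5 3 4 2 6 1 / 6 1 2 5 4 3 / 4 6 1 3 2 5 / 3 2 5 4 1 6 / 2 5 6 1 3 4 / 1 4 3 6 5 2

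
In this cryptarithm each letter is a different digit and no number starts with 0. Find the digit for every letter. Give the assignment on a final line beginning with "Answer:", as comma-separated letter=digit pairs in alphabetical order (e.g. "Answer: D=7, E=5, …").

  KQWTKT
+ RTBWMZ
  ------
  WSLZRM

Step 1. [col 1: T + Z ≡ M (mod 10)] Z=2 is one option consistent with column 1 (T + Z ≡ M (mod 10), carry-in 0) — take it ⇒ Z=2.
Step 2. [col 1: T + Z ≡ M (mod 10)] M=6 is one option consistent with column 1 (T + Z ≡ M (mod 10), carry-in 0) — take it ⇒ M=6.
Step 3. [col 1: T + Z ≡ M (mod 10)] in column 1 we have T+Z≡M with carry-in 0; given Z=2, M=6 and digits 2,6 already taken and all letters distinct, that pins T to 4. So T=4.
Step 4. [col 2: K + M ≡ R (mod 10)] K=5 is one option consistent with column 2 (K + M ≡ R (mod 10), carry-in 0) — take it, so K=5.
Step 5. [col 2: K + M ≡ R (mod 10)] column 2: given K=5, M=6, carry-in 0, and digits 2,4,5,6 already taken and all letters distinct, K+M≡R (mod 10) forces R=1 ⇒ R=1.
Step 6. [col 3: T + W ≡ Z (mod 10)] column 3 reads T+W+carry(1)=Z with T=4, Z=2; with digits 1,2,4,5,6 already taken and all letters distinct, the only value for W is 7 ⇒ W=7.
Step 7. [col 4: W + B ≡ L (mod 10)] column 4: given W=7, carry-in 1, and digits 1,2,4,5,6,7 already taken and all letters distinct, W+B≡L (mod 10) forces B=0, so B=0.
Step 8. [col 4: W + B ≡ L (mod 10)] from column 4 (W=7, B=0, carry-in 1, digits 0,1,2,4,5,6,7 already taken and all letters distinct): L must equal 8, so L=8.
Step 9. [col 5: Q + T ≡ S (mod 10)] in column 5 we have Q+T≡S with carry-in 0; given T=4 and digits 0,1,2,4,5,6,7,8 already taken and all letters distinct, that pins S to 3 ⇒ S=3.
Step 10. [col 5: Q + T ≡ S (mod 10)] from column 5 (T=4, S=3, carry-in 0, digits 0,1,2,3,4,5,6,7,8 already taken and all letters distinct): Q must equal 9 ⇒ Q=9.

Answer: B=0, K=5, L=8, M=6, Q=9, R=1, S=3, T=4, W=7, Z=2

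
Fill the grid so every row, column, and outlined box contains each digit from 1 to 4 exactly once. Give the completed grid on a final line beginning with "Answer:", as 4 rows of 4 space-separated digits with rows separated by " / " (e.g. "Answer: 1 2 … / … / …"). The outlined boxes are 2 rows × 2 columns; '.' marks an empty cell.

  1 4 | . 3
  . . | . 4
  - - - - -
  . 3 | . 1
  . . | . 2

Step 1. [r4c1∈{4}] r4c1 has the single candidate 4. So r4c1=4.
Step 2. [r2c2∈{2}] only 2 remains possible at r2c2. So r2c2=2.
Step 3. [r3c3∈{4}] r3c3 is down to just 4. So r3c3=4.
Step 4. [r1c3∈{2}] r1c3's peers cover all but 2. So r1c3=2.
Step 5. [r2c3∈{1}] only 1 remains possible at r2c3, so r2c3=1.
Step 6. [r3c1∈{2}] only 2 remains possible at r3c1 ⇒ r3c1=2.
Step 7. [r4c2∈{1}] only 1 remains possible at r4c2 ⇒ r4c2=1.
Step 8. [r4c3∈{3}] r4c3 is down to just 3 ⇒ r4c3=3.
Step 9. [r2c1∈{3}] nothing but 3 survives at r2c1, so r2c1=3.

Answer: 1 4 2 3 / 3 2 1 4 / 2 3 4 1 / 4 1 3 2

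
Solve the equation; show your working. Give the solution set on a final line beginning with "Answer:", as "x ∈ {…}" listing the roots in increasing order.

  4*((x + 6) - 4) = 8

Step 1. [4*((x + 6) - 4) = 8] 4·(inner) — divide through by 4 ⇒ div: (x + 6) - 4 = 2.
Step 2. [(x + 6) - 4 = 2] -4 is outermost — add 4 both sides, so sub: x + 6 = 6.
Step 3. [x + 6 = 6] subtract 6: x sits inside (… + 6), so sub: x = 0.

Answer: x ∈ {0}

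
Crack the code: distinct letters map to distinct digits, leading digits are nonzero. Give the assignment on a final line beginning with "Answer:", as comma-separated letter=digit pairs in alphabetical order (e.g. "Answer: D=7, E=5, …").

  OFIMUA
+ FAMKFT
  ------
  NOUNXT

Step 1. [col 1: A + T ≡ T (mod 10)] from column 1 (nothing yet, carry-in 0, all letters distinct, none taken yet): A must equal 0, so A=0.
Step 2. [col 1: A + T ≡ T (mod 10)] no forcing yet in column 1 (carry-in 0); T=2 is free and consistent — try it ⇒ T=2.
Step 3. [col 2: U + F ≡ X (mod 10)] no forcing yet in column 2 (carry-in 0); U=5 is free and consistent — try it. So U=5.
Step 4. [col 2: U + F ≡ X (mod 10)] several values work for X in column 2 (U + F ≡ X (mod 10), carry-in 0); try X=8 ⇒ X=8.
Step 5. [col 2: U + F ≡ X (mod 10)] in column 2 we have U+F≡X with carry-in 0; given U=5, X=8 and digits 0,2,5,8 already taken and all letters distinct, that pins F to 3 ⇒ F=3.
Step 6. [col 3: M + K ≡ N (mod 10)] no forcing yet in column 3 (carry-in 0); N=7 is free and consistent — try it ⇒ N=7.
Step 7. [col 3: M + K ≡ N (mod 10)] several values work for K in column 3 (M + K ≡ N (mod 10), carry-in 0); try K=1 ⇒ K=1.
Step 8. [col 3: M + K ≡ N (mod 10)] in column 3 we have M+K≡N with carry-in 0; given K=1, N=7 and digits 0,1,2,3,5,7,8 already taken and all letters distinct, that pins M to 6 ⇒ M=6.
Step 9. [col 4: I + M ≡ U (mod 10)] column 4 reads I+M+carry(0)=U with M=6, U=5; with digits 0,1,2,3,5,6,7,8 already taken and all letters distinct, the only value for I is 9 ⇒ I=9.
Step 10. [col 5: F + A ≡ O (mod 10)] from column 5 (F=3, A=0, carry-in 1, digits 0,1,2,3,5,6,7,8,9 already taken and all letters distinct): O must equal 4. So O=4.

Answer: A=0, F=3, I=9, K=1, M=6, N=7, O=4, T=2, U=5, X=8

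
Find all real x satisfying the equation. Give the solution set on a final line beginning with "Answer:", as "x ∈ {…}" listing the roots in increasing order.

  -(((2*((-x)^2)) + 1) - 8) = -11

Step 1. [-(((2*((-x)^2)) + 1) - 8) = -11] flip signs both sides. So neg: ((2*((-x)^2)) + 1) - 8 = 11.
Step 2. [((2*((-x)^2)) + 1) - 8 = 11] -8 is outermost — add 8 both sides, so sub: (2*((-x)^2)) + 1 = 19.
Step 3. [(2*((-x)^2)) + 1 = 19] peel the +1: subtract 1 from each side, so sub: 2*((-x)^2) = 18.
Step 4. [2*((-x)^2) = 18] 2 out front; divide by 2, so div: (-x)^2 = 9.
Step 5. [(-x)^2 = 9] LHS squared, RHS 9 ≥ 0: apply √ (±), so sqrt: -x = 3 or -3.
Step 6. [-x = 3 or -3] flip signs both sides, so neg: x = -3 or 3.

Answer: x ∈ {-3, 3}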